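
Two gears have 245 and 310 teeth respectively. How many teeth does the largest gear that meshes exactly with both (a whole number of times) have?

5

Euclid: 310 = 1·245 + 65; 245 = 3·65 + 50; 65 = 1·50 + 15; 50 = 3·15 + 5; 15 = 3·5 + 0. Last nonzero remainder: 5.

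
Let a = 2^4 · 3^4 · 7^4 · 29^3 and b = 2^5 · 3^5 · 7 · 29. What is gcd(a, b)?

min exponent per shared prime: 2^4 · 3^4 · 7 · 29 = 263088

263088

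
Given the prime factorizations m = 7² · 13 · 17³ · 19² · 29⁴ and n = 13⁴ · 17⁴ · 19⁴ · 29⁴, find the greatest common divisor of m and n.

16307572198229

min exponent per shared prime: 13 · 17³ · 19² · 29⁴ = 16307572198229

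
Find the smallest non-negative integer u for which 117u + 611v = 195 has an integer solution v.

33

gcd(117, 611) = 13 (Euclid: 611 = 5·117 + 26; 117 = 4·26 + 13; 26 = 2·13 + 0), and 13 | 195.
Extended Euclid: 117·(21) + 611·(-4) = 13. Scale by 15: u₀ = 315.
General solution u = u₀ + 47t; reducing mod 47 gives u = 33 (and v = -6).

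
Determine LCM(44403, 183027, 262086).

44403 = 3 · 19² · 41; 183027 = 3 · 13² · 19²; 262086 = 2 · 3 · 11² · 19²
lcm takes max exponent of each prime: 2 · 3 · 11² · 13² · 19² · 41 = 1815993894

1815993894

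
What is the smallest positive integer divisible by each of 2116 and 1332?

gcd first: 2116 = 1·1332 + 784; 1332 = 1·784 + 548; 784 = 1·548 + 236; 548 = 2·236 + 76; 236 = 3·76 + 8; 76 = 9·8 + 4; 8 = 2·4 + 0 → gcd = 4
lcm = 2116·1332/gcd = 2818512/4 = 704628

704628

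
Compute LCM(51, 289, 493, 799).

51 = 3 · 17; 289 = 17²; 493 = 17 · 29; 799 = 17 · 47
lcm takes max exponent of each prime: 3 · 17² · 29 · 47 = 1181721

1181721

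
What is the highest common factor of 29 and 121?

1

29 = 29
121 = 11²
Common: 1 = 1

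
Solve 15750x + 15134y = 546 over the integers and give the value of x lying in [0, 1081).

222

Euclid: 15750 = 1·15134 + 616; 15134 = 24·616 + 350; 616 = 1·350 + 266; 350 = 1·266 + 84; 266 = 3·84 + 14; 84 = 6·14 + 0 → gcd = 14; 546 = 14·39.
Back-substitution yields 15750·(172) + 15134·(-179) = 14, so one solution is x = 172·39 = 6708, y = -179·39 = -6981.
Solutions in x differ by 15134/14 = 1081; the one in [0, 1081) is 6708 mod 1081 = 222.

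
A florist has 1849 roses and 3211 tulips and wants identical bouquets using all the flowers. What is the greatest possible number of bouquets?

1

1849 = 43²
3211 = 13² · 19
Common: 1 = 1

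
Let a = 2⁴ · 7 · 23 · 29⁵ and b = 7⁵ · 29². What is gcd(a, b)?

min exponent per shared prime: 7 · 29² = 5887

5887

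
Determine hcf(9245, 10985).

5

9245 = 5 · 43²
10985 = 5 · 13³
Common: 5 = 5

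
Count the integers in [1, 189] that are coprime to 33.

114

33 = 3·11. Inclusion–exclusion on these primes:
189 − ⌊189/3⌋ − ⌊189/11⌋ + ⌊189/33⌋ = 114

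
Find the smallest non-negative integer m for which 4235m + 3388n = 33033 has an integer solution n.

3

Reduce mod 3388: 4235m ≡ 33033 (mod 3388). With g = gcd(4235, 3388) = 847 dividing 33033, divide through: 5m ≡ 39 (mod 4).
Since gcd(5, 4) = 1, m ≡ 39·(5)⁻¹ ≡ 3 (mod 4). Smallest non-negative: 3.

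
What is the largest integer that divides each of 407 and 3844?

407 = 11 · 37
3844 = 2² · 31²
Common: 1 = 1

1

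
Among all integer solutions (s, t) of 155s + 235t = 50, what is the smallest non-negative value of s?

Euclid: 235 = 1·155 + 80; 155 = 1·80 + 75; 80 = 1·75 + 5; 75 = 15·5 + 0 → gcd = 5; 50 = 5·10.
Back-substitution yields 155·(-3) + 235·(2) = 5, so one solution is s = -3·10 = -30, t = 2·10 = 20.
Solutions in s differ by 235/5 = 47; the one in [0, 47) is -30 mod 47 = 17.

17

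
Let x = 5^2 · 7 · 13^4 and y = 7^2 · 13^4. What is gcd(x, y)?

199927

min exponent per shared prime: 7 · 13^4 = 199927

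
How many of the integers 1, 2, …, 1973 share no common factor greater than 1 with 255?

991

Prime factors of 255: 3, 5, 17. Count integers ≤ 1973 divisible by none of them.
By inclusion–exclusion: 1973 − ⌊1973/3⌋ − ⌊1973/5⌋ − ⌊1973/17⌋ + ⌊1973/15⌋ + ⌊1973/51⌋ + ⌊1973/85⌋ − ⌊1973/255⌋ = 991.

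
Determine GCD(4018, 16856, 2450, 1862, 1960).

gcd(4018, 16856): 16856 = 4·4018 + 784; 4018 = 5·784 + 98; 784 = 8·98 + 0 → 98
gcd(98, 2450): 2450 = 25·98 + 0 → 98
gcd(98, 1862): 1862 = 19·98 + 0 → 98
gcd(98, 1960): 1960 = 20·98 + 0 → 98

98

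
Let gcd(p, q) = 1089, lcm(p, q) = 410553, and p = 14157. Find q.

31581

Using pq = gcd(p,q)·lcm(p,q) = 1089·410553 = 447092217, we get q = 447092217/14157 = 31581.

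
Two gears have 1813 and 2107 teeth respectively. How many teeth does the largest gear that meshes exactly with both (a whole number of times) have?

49

1813 = 7² · 37
2107 = 7² · 43
Common: 7² = 49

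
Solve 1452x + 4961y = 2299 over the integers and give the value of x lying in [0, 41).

Euclid: 4961 = 3·1452 + 605; 1452 = 2·605 + 242; 605 = 2·242 + 121; 242 = 2·121 + 0 → gcd = 121; 2299 = 121·19.
Back-substitution yields 1452·(-17) + 4961·(5) = 121, so one solution is x = -17·19 = -323, y = 5·19 = 95.
Solutions in x differ by 4961/121 = 41; the one in [0, 41) is -323 mod 41 = 5.

5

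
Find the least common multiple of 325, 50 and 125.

3250

325 = 5² · 13; 50 = 2 · 5²; 125 = 5³
lcm takes max exponent of each prime: 2 · 5³ · 13 = 3250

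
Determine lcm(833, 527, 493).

748867

833 = 7² · 17; 527 = 17 · 31; 493 = 17 · 29
lcm takes max exponent of each prime: 7² · 17 · 29 · 31 = 748867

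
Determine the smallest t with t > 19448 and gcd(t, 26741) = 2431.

Multiples of 2431 above 19448: 2431·9, 2431·10, … . Need the cofactor coprime to 26741/2431 = 11.
Checking s = 9, 10, … the first with gcd(s, 11) = 1 is s = 9, giving 21879.

21879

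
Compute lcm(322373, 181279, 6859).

65441719

lcm(322373, 181279) = 322373·181279/gcd = 58439455067/893 = 65441719
lcm(65441719, 6859) = 65441719·6859/gcd = 448864750621/6859 = 65441719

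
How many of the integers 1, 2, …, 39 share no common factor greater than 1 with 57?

24

Prime factors of 57: 3, 19. Count integers ≤ 39 divisible by none of them.
By inclusion–exclusion: 39 − ⌊39/3⌋ − ⌊39/19⌋ + ⌊39/57⌋ = 24.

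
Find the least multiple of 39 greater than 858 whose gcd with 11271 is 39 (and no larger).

gcd(k, 11271) = 39 forces 39 | k; write k = 39s. Then gcd(39s, 39·289) = 39·gcd(s, 289), so need gcd(s, 289) = 1.
39s > 858 gives s ≥ 23. The least s ≥ 23 coprime to 289 is 23, so k = 39·23 = 897.

897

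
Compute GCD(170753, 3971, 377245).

3971

170753 = 11 · 19² · 43; 3971 = 11 · 19²; 377245 = 5 · 11 · 19³
gcd takes min exponent of each prime: 11 · 19² = 3971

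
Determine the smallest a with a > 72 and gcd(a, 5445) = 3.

Multiples of 3 above 72: 3·25, 3·26, … . Need the cofactor coprime to 5445/3 = 1815.
Checking s = 25, 26, … the first with gcd(s, 1815) = 1 is s = 26, giving 78.

78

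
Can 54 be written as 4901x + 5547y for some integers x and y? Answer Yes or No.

By Bézout, 4901x + 5547y = 54 has integer solutions iff gcd(4901, 5547) | 54.
Euclid: 5547 = 1·4901 + 646; 4901 = 7·646 + 379; 646 = 1·379 + 267; 379 = 1·267 + 112; 267 = 2·112 + 43; 112 = 2·43 + 26; 43 = 1·26 + 17; 26 = 1·17 + 9; 17 = 1·9 + 8; 9 = 1·8 + 1; 8 = 8·1 + 0. gcd = 1; 54 mod 1 = 0. Yes.

Yes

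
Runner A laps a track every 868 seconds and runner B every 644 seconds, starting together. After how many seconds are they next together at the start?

19964

gcd first: 868 = 1·644 + 224; 644 = 2·224 + 196; 224 = 1·196 + 28; 196 = 7·28 + 0 → gcd = 28
lcm = 868·644/gcd = 558992/28 = 19964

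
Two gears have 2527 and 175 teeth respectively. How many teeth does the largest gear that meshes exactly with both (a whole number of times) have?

Euclid: 2527 = 14·175 + 77; 175 = 2·77 + 21; 77 = 3·21 + 14; 21 = 1·14 + 7; 14 = 2·7 + 0. Last nonzero remainder: 7.

7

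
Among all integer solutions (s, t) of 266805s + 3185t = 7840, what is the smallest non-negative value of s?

11

Euclid: 266805 = 83·3185 + 2450; 3185 = 1·2450 + 735; 2450 = 3·735 + 245; 735 = 3·245 + 0 → gcd = 245; 7840 = 245·32.
Back-substitution yields 266805·(4) + 3185·(-335) = 245, so one solution is s = 4·32 = 128, t = -335·32 = -10720.
Solutions in s differ by 3185/245 = 13; the one in [0, 13) is 128 mod 13 = 11.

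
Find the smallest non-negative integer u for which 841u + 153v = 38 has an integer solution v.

gcd(841, 153) = 1 (Euclid: 841 = 5·153 + 76; 153 = 2·76 + 1; 76 = 76·1 + 0), and 1 | 38.
Extended Euclid: 841·(-2) + 153·(11) = 1. Scale by 38: u₀ = -76.
General solution u = u₀ + 153t; reducing mod 153 gives u = 77 (and v = -423).

77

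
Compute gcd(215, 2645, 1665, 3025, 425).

5

gcd(215, 2645): 2645 = 12·215 + 65; 215 = 3·65 + 20; 65 = 3·20 + 5; 20 = 4·5 + 0 → 5
gcd(5, 1665): 1665 = 333·5 + 0 → 5
gcd(5, 3025): 3025 = 605·5 + 0 → 5
gcd(5, 425): 425 = 85·5 + 0 → 5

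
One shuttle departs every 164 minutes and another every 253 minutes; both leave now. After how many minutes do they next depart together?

41492

164 = 2² · 41; 253 = 11 · 23
max exponents: 2² · 11 · 23 · 41 = 41492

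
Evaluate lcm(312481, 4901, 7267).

312481 = 13² · 43²; 4901 = 13² · 29; 7267 = 13² · 43
lcm takes max exponent of each prime: 13² · 29 · 43² = 9061949

9061949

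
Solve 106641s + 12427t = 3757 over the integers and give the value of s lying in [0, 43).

gcd(106641, 12427) = 289 (Euclid: 106641 = 8·12427 + 7225; 12427 = 1·7225 + 5202; 7225 = 1·5202 + 2023; 5202 = 2·2023 + 1156; 2023 = 1·1156 + 867; 1156 = 1·867 + 289; 867 = 3·289 + 0), and 289 | 3757.
Extended Euclid: 106641·(-12) + 12427·(103) = 289. Scale by 13: s₀ = -156.
General solution s = s₀ + 43k; reducing mod 43 gives s = 16 (and t = -137).

16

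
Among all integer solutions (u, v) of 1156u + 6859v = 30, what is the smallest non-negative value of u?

4189

gcd(1156, 6859) = 1 (Euclid: 6859 = 5·1156 + 1079; 1156 = 1·1079 + 77; 1079 = 14·77 + 1; 77 = 77·1 + 0), and 1 | 30.
Extended Euclid: 1156·(-89) + 6859·(15) = 1. Scale by 30: u₀ = -2670.
General solution u = u₀ + 6859t; reducing mod 6859 gives u = 4189 (and v = -706).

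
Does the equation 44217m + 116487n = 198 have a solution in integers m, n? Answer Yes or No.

Yes

By Bézout, 44217m + 116487n = 198 has integer solutions iff gcd(44217, 116487) | 198.
Euclid: 116487 = 2·44217 + 28053; 44217 = 1·28053 + 16164; 28053 = 1·16164 + 11889; 16164 = 1·11889 + 4275; 11889 = 2·4275 + 3339; 4275 = 1·3339 + 936; 3339 = 3·936 + 531; 936 = 1·531 + 405; 531 = 1·405 + 126; 405 = 3·126 + 27; 126 = 4·27 + 18; 27 = 1·18 + 9; 18 = 2·9 + 0. gcd = 9; 198 mod 9 = 0. Yes.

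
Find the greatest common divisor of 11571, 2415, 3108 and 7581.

21

gcd(11571, 2415): 11571 = 4·2415 + 1911; 2415 = 1·1911 + 504; 1911 = 3·504 + 399; 504 = 1·399 + 105; 399 = 3·105 + 84; 105 = 1·84 + 21; 84 = 4·21 + 0 → 21
gcd(21, 3108): 3108 = 148·21 + 0 → 21
gcd(21, 7581): 7581 = 361·21 + 0 → 21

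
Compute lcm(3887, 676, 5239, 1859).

5301868

lcm(3887, 676) = 3887·676/gcd = 2627612/169 = 15548
lcm(15548, 5239) = 15548·5239/gcd = 81455972/169 = 481988
lcm(481988, 1859) = 481988·1859/gcd = 896015692/169 = 5301868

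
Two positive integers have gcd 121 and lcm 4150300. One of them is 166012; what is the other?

3025

Using uv = gcd(u,v)·lcm(u,v) = 121·4150300 = 502186300, we get v = 502186300/166012 = 3025.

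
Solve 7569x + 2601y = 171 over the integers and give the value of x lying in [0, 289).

Reduce mod 2601: 7569x ≡ 171 (mod 2601). With g = gcd(7569, 2601) = 9 dividing 171, divide through: 841x ≡ 19 (mod 289).
Since gcd(841, 289) = 1, x ≡ 19·(841)⁻¹ ≡ 166 (mod 289). Smallest non-negative: 166.

166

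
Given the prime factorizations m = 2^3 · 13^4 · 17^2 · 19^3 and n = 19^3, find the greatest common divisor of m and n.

6859

min exponent per shared prime: 19^3 = 6859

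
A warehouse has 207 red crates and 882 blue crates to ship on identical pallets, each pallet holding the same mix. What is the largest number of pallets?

9

207 = 3² · 23
882 = 2 · 3² · 7²
Common: 3² = 9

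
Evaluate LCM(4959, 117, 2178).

4959 = 3² · 19 · 29; 117 = 3² · 13; 2178 = 2 · 3² · 11²
lcm takes max exponent of each prime: 2 · 3² · 11² · 13 · 19 · 29 = 15601014

15601014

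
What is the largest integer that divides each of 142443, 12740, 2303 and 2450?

49

gcd(142443, 12740): 142443 = 11·12740 + 2303; 12740 = 5·2303 + 1225; 2303 = 1·1225 + 1078; 1225 = 1·1078 + 147; 1078 = 7·147 + 49; 147 = 3·49 + 0 → 49
gcd(49, 2303): 2303 = 47·49 + 0 → 49
gcd(49, 2450): 2450 = 50·49 + 0 → 49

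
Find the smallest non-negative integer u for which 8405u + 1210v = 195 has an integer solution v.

gcd(8405, 1210) = 5 (Euclid: 8405 = 6·1210 + 1145; 1210 = 1·1145 + 65; 1145 = 17·65 + 40; 65 = 1·40 + 25; 40 = 1·25 + 15; 25 = 1·15 + 10; 15 = 1·10 + 5; 10 = 2·5 + 0), and 5 | 195.
Extended Euclid: 8405·(93) + 1210·(-646) = 5. Scale by 39: u₀ = 3627.
General solution u = u₀ + 242t; reducing mod 242 gives u = 239 (and v = -1660).

239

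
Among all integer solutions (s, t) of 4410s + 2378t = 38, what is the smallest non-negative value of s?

48

Euclid: 4410 = 1·2378 + 2032; 2378 = 1·2032 + 346; 2032 = 5·346 + 302; 346 = 1·302 + 44; 302 = 6·44 + 38; 44 = 1·38 + 6; 38 = 6·6 + 2; 6 = 3·2 + 0 → gcd = 2; 38 = 2·19.
Back-substitution yields 4410·(378) + 2378·(-701) = 2, so one solution is s = 378·19 = 7182, t = -701·19 = -13319.
Solutions in s differ by 2378/2 = 1189; the one in [0, 1189) is 7182 mod 1189 = 48.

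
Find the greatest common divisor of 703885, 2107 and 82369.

gcd(703885, 2107): 703885 = 334·2107 + 147; 2107 = 14·147 + 49; 147 = 3·49 + 0 → 49
gcd(49, 82369): 82369 = 1681·49 + 0 → 49

49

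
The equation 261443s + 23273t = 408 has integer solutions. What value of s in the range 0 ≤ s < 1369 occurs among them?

gcd(261443, 23273) = 17 (Euclid: 261443 = 11·23273 + 5440; 23273 = 4·5440 + 1513; 5440 = 3·1513 + 901; 1513 = 1·901 + 612; 901 = 1·612 + 289; 612 = 2·289 + 34; 289 = 8·34 + 17; 34 = 2·17 + 0), and 17 | 408.
Extended Euclid: 261443·(646) + 23273·(-7257) = 17. Scale by 24: s₀ = 15504.
General solution s = s₀ + 1369k; reducing mod 1369 gives s = 445 (and t = -4999).

445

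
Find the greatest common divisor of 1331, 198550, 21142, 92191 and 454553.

11

gcd(1331, 198550): 198550 = 149·1331 + 231; 1331 = 5·231 + 176; 231 = 1·176 + 55; 176 = 3·55 + 11; 55 = 5·11 + 0 → 11
gcd(11, 21142): 21142 = 1922·11 + 0 → 11
gcd(11, 92191): 92191 = 8381·11 + 0 → 11
gcd(11, 454553): 454553 = 41323·11 + 0 → 11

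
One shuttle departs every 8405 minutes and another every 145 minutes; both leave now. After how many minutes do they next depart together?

gcd first: 8405 = 57·145 + 140; 145 = 1·140 + 5; 140 = 28·5 + 0 → gcd = 5
lcm = 8405·145/gcd = 1218725/5 = 243745

243745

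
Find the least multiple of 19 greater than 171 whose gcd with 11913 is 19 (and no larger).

190

11913 = 19·627. Any m with gcd(m, 11913) = 19 is a multiple of 19, say 19s, with s coprime to 627.
Need s > 171/19, so s ≥ 10. First s ≥ 10 with gcd(s, 627) = 1 is s = 10. Thus m = 19·10 = 190.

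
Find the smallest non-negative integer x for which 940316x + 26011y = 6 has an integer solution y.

16018

gcd(940316, 26011) = 1 (Euclid: 940316 = 36·26011 + 3920; 26011 = 6·3920 + 2491; 3920 = 1·2491 + 1429; 2491 = 1·1429 + 1062; 1429 = 1·1062 + 367; 1062 = 2·367 + 328; 367 = 1·328 + 39; 328 = 8·39 + 16; 39 = 2·16 + 7; 16 = 2·7 + 2; 7 = 3·2 + 1; 2 = 2·1 + 0), and 1 | 6.
Extended Euclid: 940316·(11340) + 26011·(-409949) = 1. Scale by 6: x₀ = 68040.
General solution x = x₀ + 26011t; reducing mod 26011 gives x = 16018 (and y = -579062).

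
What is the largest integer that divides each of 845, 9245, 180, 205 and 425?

845 = 5 · 13²; 9245 = 5 · 43²; 180 = 2² · 3² · 5; 205 = 5 · 41; 425 = 5² · 17
gcd takes min exponent of each prime: 5 = 5

5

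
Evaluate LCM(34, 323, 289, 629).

34 = 2 · 17; 323 = 17 · 19; 289 = 17²; 629 = 17 · 37
lcm takes max exponent of each prime: 2 · 17² · 19 · 37 = 406334

406334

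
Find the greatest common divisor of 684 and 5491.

684 = 2² · 3² · 19
5491 = 17² · 19
Common: 19 = 19

19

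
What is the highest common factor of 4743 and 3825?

153

4743 = 3² · 17 · 31
3825 = 3² · 5² · 17
Common: 3² · 17 = 153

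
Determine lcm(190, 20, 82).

190 = 2 · 5 · 19; 20 = 2² · 5; 82 = 2 · 41
lcm takes max exponent of each prime: 2² · 5 · 19 · 41 = 15580

15580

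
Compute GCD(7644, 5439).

7644 = 2² · 3 · 7² · 13
5439 = 3 · 7² · 37
Common: 3 · 7² = 147

147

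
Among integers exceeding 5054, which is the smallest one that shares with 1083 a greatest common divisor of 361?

Multiples of 361 above 5054: 361·15, 361·16, … . Need the cofactor coprime to 1083/361 = 3.
Checking s = 15, 16, … the first with gcd(s, 3) = 1 is s = 16, giving 5776.

5776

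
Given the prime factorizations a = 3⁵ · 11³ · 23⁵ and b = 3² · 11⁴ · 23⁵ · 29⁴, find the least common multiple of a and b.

16196015581578842229

max exponent per prime: 3⁵ · 11⁴ · 23⁵ · 29⁴ = 16196015581578842229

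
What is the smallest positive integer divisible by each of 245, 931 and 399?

245 = 5 · 7²; 931 = 7² · 19; 399 = 3 · 7 · 19
lcm takes max exponent of each prime: 3 · 5 · 7² · 19 = 13965

13965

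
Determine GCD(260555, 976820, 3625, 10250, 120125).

gcd(260555, 976820): 976820 = 3·260555 + 195155; 260555 = 1·195155 + 65400; 195155 = 2·65400 + 64355; 65400 = 1·64355 + 1045; 64355 = 61·1045 + 610; 1045 = 1·610 + 435; 610 = 1·435 + 175; 435 = 2·175 + 85; 175 = 2·85 + 5; 85 = 17·5 + 0 → 5
gcd(5, 3625): 3625 = 725·5 + 0 → 5
gcd(5, 10250): 10250 = 2050·5 + 0 → 5
gcd(5, 120125): 120125 = 24025·5 + 0 → 5

5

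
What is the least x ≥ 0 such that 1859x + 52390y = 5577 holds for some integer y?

3

Reduce mod 52390: 1859x ≡ 5577 (mod 52390). With g = gcd(1859, 52390) = 169 dividing 5577, divide through: 11x ≡ 33 (mod 310).
Since gcd(11, 310) = 1, x ≡ 33·(11)⁻¹ ≡ 3 (mod 310). Smallest non-negative: 3.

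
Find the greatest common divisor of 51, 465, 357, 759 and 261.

gcd(51, 465): 465 = 9·51 + 6; 51 = 8·6 + 3; 6 = 2·3 + 0 → 3
gcd(3, 357): 357 = 119·3 + 0 → 3
gcd(3, 759): 759 = 253·3 + 0 → 3
gcd(3, 261): 261 = 87·3 + 0 → 3

3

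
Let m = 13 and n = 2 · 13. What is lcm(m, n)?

26

max exponent per prime: 2 · 13 = 26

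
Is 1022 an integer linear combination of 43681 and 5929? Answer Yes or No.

gcd(43681, 5929): 43681 = 7·5929 + 2178; 5929 = 2·2178 + 1573; 2178 = 1·1573 + 605; 1573 = 2·605 + 363; 605 = 1·363 + 242; 363 = 1·242 + 121; 242 = 2·121 + 0 → 121
121 does not divide 1022, so a solution does not exist.

No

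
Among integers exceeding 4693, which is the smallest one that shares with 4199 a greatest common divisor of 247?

4940

Multiples of 247 above 4693: 247·20, 247·21, … . Need the cofactor coprime to 4199/247 = 17.
Checking s = 20, 21, … the first with gcd(s, 17) = 1 is s = 20, giving 4940.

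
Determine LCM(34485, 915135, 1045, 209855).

244605519015

34485 = 3 · 5 · 11² · 19; 915135 = 3 · 5 · 13² · 19²; 1045 = 5 · 11 · 19; 209855 = 5 · 19 · 47²
lcm takes max exponent of each prime: 3 · 5 · 11² · 13² · 19² · 47² = 244605519015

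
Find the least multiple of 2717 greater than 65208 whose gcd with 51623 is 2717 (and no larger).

67925

51623 = 2717·19. Any a with gcd(a, 51623) = 2717 is a multiple of 2717, say 2717s, with s coprime to 19.
Need s > 65208/2717, so s ≥ 25. First s ≥ 25 with gcd(s, 19) = 1 is s = 25. Thus a = 2717·25 = 67925.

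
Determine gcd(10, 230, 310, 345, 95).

gcd(10, 230): 230 = 23·10 + 0 → 10
gcd(10, 310): 310 = 31·10 + 0 → 10
gcd(10, 345): 345 = 34·10 + 5; 10 = 2·5 + 0 → 5
gcd(5, 95): 95 = 19·5 + 0 → 5

5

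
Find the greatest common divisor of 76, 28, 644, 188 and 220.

gcd(76, 28): 76 = 2·28 + 20; 28 = 1·20 + 8; 20 = 2·8 + 4; 8 = 2·4 + 0 → 4
gcd(4, 644): 644 = 161·4 + 0 → 4
gcd(4, 188): 188 = 47·4 + 0 → 4
gcd(4, 220): 220 = 55·4 + 0 → 4

4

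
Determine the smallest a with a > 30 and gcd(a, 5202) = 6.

5202 = 6·867. Any a with gcd(a, 5202) = 6 is a multiple of 6, say 6s, with s coprime to 867.
Need s > 30/6, so s ≥ 6. First s ≥ 6 with gcd(s, 867) = 1 is s = 7. Thus a = 6·7 = 42.

42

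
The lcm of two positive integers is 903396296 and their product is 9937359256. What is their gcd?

11

gcd·lcm = product, so gcd = 9937359256/903396296 = 11.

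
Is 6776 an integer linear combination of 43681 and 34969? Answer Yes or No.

By Bézout, 43681m − 34969n = 6776 has integer solutions iff gcd(43681, 34969) | 6776.
Euclid: 43681 = 1·34969 + 8712; 34969 = 4·8712 + 121; 8712 = 72·121 + 0. gcd = 121; 6776 mod 121 = 0. Yes.

Yes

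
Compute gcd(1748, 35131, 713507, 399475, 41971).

19

1748 = 2² · 19 · 23; 35131 = 19 · 43²; 713507 = 17 · 19 · 47²; 399475 = 5² · 19 · 29²; 41971 = 19 · 47²
gcd takes min exponent of each prime: 19 = 19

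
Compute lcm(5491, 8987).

5491 = 17² · 19; 8987 = 11 · 19 · 43
max exponents: 11 · 17² · 19 · 43 = 2597243

2597243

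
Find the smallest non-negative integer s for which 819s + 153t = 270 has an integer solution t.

5

gcd(819, 153) = 9 (Euclid: 819 = 5·153 + 54; 153 = 2·54 + 45; 54 = 1·45 + 9; 45 = 5·9 + 0), and 9 | 270.
Extended Euclid: 819·(3) + 153·(-16) = 9. Scale by 30: s₀ = 90.
General solution s = s₀ + 17k; reducing mod 17 gives s = 5 (and t = -25).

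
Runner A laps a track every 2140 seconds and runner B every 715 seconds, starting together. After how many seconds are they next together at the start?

2140 = 2² · 5 · 107; 715 = 5 · 11 · 13
max exponents: 2² · 5 · 11 · 13 · 107 = 306020

306020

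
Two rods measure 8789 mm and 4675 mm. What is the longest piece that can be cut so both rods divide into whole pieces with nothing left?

8789 = 11 · 17 · 47
4675 = 5² · 11 · 17
Common: 11 · 17 = 187

187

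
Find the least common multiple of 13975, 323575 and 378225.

13975 = 5² · 13 · 43; 323575 = 5² · 7 · 43²; 378225 = 3² · 5² · 41²
lcm takes max exponent of each prime: 3² · 5² · 7 · 13 · 41² · 43² = 63639760275

63639760275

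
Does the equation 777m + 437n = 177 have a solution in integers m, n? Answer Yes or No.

gcd(777, 437): 777 = 1·437 + 340; 437 = 1·340 + 97; 340 = 3·97 + 49; 97 = 1·49 + 48; 49 = 1·48 + 1; 48 = 48·1 + 0 → 1
1 divides 177, so a solution exists.

Yes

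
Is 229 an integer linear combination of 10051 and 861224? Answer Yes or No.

Yes

gcd(10051, 861224): 861224 = 85·10051 + 6889; 10051 = 1·6889 + 3162; 6889 = 2·3162 + 565; 3162 = 5·565 + 337; 565 = 1·337 + 228; 337 = 1·228 + 109; 228 = 2·109 + 10; 109 = 10·10 + 9; 10 = 1·9 + 1; 9 = 9·1 + 0 → 1
1 divides 229, so a solution exists.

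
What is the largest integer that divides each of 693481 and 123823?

693481 = 17 · 19² · 113
123823 = 7³ · 19²
Common: 19² = 361

361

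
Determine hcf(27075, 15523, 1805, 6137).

361

gcd(27075, 15523): 27075 = 1·15523 + 11552; 15523 = 1·11552 + 3971; 11552 = 2·3971 + 3610; 3971 = 1·3610 + 361; 3610 = 10·361 + 0 → 361
gcd(361, 1805): 1805 = 5·361 + 0 → 361
gcd(361, 6137): 6137 = 17·361 + 0 → 361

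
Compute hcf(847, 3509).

121

847 = 7 · 11²
3509 = 11² · 29
Common: 11² = 121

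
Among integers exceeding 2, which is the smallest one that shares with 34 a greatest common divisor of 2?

4

gcd(a, 34) = 2 forces 2 | a; write a = 2s. Then gcd(2s, 2·17) = 2·gcd(s, 17), so need gcd(s, 17) = 1.
2s > 2 gives s ≥ 2. The least s ≥ 2 coprime to 17 is 2, so a = 2·2 = 4.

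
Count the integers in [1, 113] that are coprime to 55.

Prime factors of 55: 5, 11. Count integers ≤ 113 divisible by none of them.
By inclusion–exclusion: 113 − ⌊113/5⌋ − ⌊113/11⌋ + ⌊113/55⌋ = 83.

83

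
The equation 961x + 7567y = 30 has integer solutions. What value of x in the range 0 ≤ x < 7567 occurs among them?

Reduce mod 7567: 961x ≡ 30 (mod 7567). With g = gcd(961, 7567) = 1 dividing 30, divide through: 961x ≡ 30 (mod 7567).
Since gcd(961, 7567) = 1, x ≡ 30·(961)⁻¹ ≡ 6756 (mod 7567). Smallest non-negative: 6756.

6756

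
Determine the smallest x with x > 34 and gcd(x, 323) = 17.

51

Multiples of 17 above 34: 17·3, 17·4, … . Need the cofactor coprime to 323/17 = 19.
Checking s = 3, 4, … the first with gcd(s, 19) = 1 is s = 3, giving 51.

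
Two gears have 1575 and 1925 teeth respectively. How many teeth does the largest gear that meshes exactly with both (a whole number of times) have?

Euclid: 1925 = 1·1575 + 350; 1575 = 4·350 + 175; 350 = 2·175 + 0. Last nonzero remainder: 175.

175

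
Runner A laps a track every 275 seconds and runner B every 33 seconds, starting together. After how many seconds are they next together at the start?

gcd first: 275 = 8·33 + 11; 33 = 3·11 + 0 → gcd = 11
lcm = 275·33/gcd = 9075/11 = 825

825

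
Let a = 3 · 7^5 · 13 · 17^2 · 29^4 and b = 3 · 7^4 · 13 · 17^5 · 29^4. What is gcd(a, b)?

min exponent per shared prime: 3 · 7^4 · 13 · 17^2 · 29^4 = 19140205726551

19140205726551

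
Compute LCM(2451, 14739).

2451 = 3 · 19 · 43; 14739 = 3 · 17³
max exponents: 3 · 17³ · 19 · 43 = 12041763

12041763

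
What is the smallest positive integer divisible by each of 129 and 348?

14964

129 = 3 · 43; 348 = 2² · 3 · 29
max exponents: 2² · 3 · 29 · 43 = 14964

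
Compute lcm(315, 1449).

7245

315 = 3² · 5 · 7; 1449 = 3² · 7 · 23
max exponents: 3² · 5 · 7 · 23 = 7245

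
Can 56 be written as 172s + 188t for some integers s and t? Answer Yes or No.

Yes

By Bézout, 172s + 188t = 56 has integer solutions iff gcd(172, 188) | 56.
Euclid: 188 = 1·172 + 16; 172 = 10·16 + 12; 16 = 1·12 + 4; 12 = 3·4 + 0. gcd = 4; 56 mod 4 = 0. Yes.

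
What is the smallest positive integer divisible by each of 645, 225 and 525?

645 = 3 · 5 · 43; 225 = 3² · 5²; 525 = 3 · 5² · 7
lcm takes max exponent of each prime: 3² · 5² · 7 · 43 = 67725

67725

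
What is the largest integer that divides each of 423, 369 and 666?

9

gcd(423, 369): 423 = 1·369 + 54; 369 = 6·54 + 45; 54 = 1·45 + 9; 45 = 5·9 + 0 → 9
gcd(9, 666): 666 = 74·9 + 0 → 9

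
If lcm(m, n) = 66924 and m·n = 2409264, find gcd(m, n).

36

gcd·lcm = product, so gcd = 2409264/66924 = 36.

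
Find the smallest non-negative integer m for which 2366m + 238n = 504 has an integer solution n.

gcd(2366, 238) = 14 (Euclid: 2366 = 9·238 + 224; 238 = 1·224 + 14; 224 = 16·14 + 0), and 14 | 504.
Extended Euclid: 2366·(-1) + 238·(10) = 14. Scale by 36: m₀ = -36.
General solution m = m₀ + 17t; reducing mod 17 gives m = 15 (and n = -147).

15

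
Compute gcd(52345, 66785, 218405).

gcd(52345, 66785): 66785 = 1·52345 + 14440; 52345 = 3·14440 + 9025; 14440 = 1·9025 + 5415; 9025 = 1·5415 + 3610; 5415 = 1·3610 + 1805; 3610 = 2·1805 + 0 → 1805
gcd(1805, 218405): 218405 = 121·1805 + 0 → 1805

1805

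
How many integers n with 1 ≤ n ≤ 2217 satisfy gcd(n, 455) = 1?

Prime factors of 455: 5, 7, 13. Count integers ≤ 2217 divisible by none of them.
By inclusion–exclusion: 2217 − ⌊2217/5⌋ − ⌊2217/7⌋ − ⌊2217/13⌋ + ⌊2217/35⌋ + ⌊2217/65⌋ + ⌊2217/91⌋ − ⌊2217/455⌋ = 1405.

1405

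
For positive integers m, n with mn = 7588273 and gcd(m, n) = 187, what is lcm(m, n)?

For any two positive integers, gcd × lcm equals their product. Hence lcm = 7588273 / 187 = 40579.

40579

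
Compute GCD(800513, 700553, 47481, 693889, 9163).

833

800513 = 7² · 17 · 31²; 700553 = 7² · 17 · 29²; 47481 = 3 · 7² · 17 · 19; 693889 = 7⁴ · 17²; 9163 = 7² · 11 · 17
gcd takes min exponent of each prime: 7² · 17 = 833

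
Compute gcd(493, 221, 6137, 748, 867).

17

493 = 17 · 29; 221 = 13 · 17; 6137 = 17 · 19²; 748 = 2² · 11 · 17; 867 = 3 · 17²
gcd takes min exponent of each prime: 17 = 17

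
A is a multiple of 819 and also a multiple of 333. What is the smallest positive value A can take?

gcd first: 819 = 2·333 + 153; 333 = 2·153 + 27; 153 = 5·27 + 18; 27 = 1·18 + 9; 18 = 2·9 + 0 → gcd = 9
lcm = 819·333/gcd = 272727/9 = 30303

30303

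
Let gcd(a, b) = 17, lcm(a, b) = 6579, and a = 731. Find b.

Using ab = gcd(a,b)·lcm(a,b) = 17·6579 = 111843, we get b = 111843/731 = 153.

153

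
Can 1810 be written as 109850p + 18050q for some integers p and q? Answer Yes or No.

No

By Bézout, 109850p + 18050q = 1810 has integer solutions iff gcd(109850, 18050) | 1810.
Euclid: 109850 = 6·18050 + 1550; 18050 = 11·1550 + 1000; 1550 = 1·1000 + 550; 1000 = 1·550 + 450; 550 = 1·450 + 100; 450 = 4·100 + 50; 100 = 2·50 + 0. gcd = 50; 1810 mod 50 = 10. No.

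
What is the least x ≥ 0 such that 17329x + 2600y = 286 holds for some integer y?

134

gcd(17329, 2600) = 13 (Euclid: 17329 = 6·2600 + 1729; 2600 = 1·1729 + 871; 1729 = 1·871 + 858; 871 = 1·858 + 13; 858 = 66·13 + 0), and 13 | 286.
Extended Euclid: 17329·(-3) + 2600·(20) = 13. Scale by 22: x₀ = -66.
General solution x = x₀ + 200t; reducing mod 200 gives x = 134 (and y = -893).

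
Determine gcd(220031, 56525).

119

Euclid: 220031 = 3·56525 + 50456; 56525 = 1·50456 + 6069; 50456 = 8·6069 + 1904; 6069 = 3·1904 + 357; 1904 = 5·357 + 119; 357 = 3·119 + 0. Last nonzero remainder: 119.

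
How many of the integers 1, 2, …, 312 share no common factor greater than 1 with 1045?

1045 = 5·11·19. Inclusion–exclusion on these primes:
312 − ⌊312/5⌋ − ⌊312/11⌋ − ⌊312/19⌋ + ⌊312/55⌋ + ⌊312/95⌋ + ⌊312/209⌋ − ⌊312/1045⌋ = 215

215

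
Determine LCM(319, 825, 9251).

319 = 11 · 29; 825 = 3 · 5² · 11; 9251 = 11 · 29²
lcm takes max exponent of each prime: 3 · 5² · 11 · 29² = 693825

693825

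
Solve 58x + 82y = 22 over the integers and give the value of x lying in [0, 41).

gcd(58, 82) = 2 (Euclid: 82 = 1·58 + 24; 58 = 2·24 + 10; 24 = 2·10 + 4; 10 = 2·4 + 2; 4 = 2·2 + 0), and 2 | 22.
Extended Euclid: 58·(17) + 82·(-12) = 2. Scale by 11: x₀ = 187.
General solution x = x₀ + 41t; reducing mod 41 gives x = 23 (and y = -16).

23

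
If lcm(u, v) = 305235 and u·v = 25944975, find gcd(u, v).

gcd·lcm = product, so gcd = 25944975/305235 = 85.

85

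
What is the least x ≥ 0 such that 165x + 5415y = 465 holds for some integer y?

gcd(165, 5415) = 15 (Euclid: 5415 = 32·165 + 135; 165 = 1·135 + 30; 135 = 4·30 + 15; 30 = 2·15 + 0), and 15 | 465.
Extended Euclid: 165·(-164) + 5415·(5) = 15. Scale by 31: x₀ = -5084.
General solution x = x₀ + 361t; reducing mod 361 gives x = 331 (and y = -10).

331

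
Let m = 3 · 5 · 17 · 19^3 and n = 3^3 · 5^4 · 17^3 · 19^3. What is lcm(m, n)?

max exponent per prime: 3^3 · 5^4 · 17^3 · 19^3 = 568658255625

568658255625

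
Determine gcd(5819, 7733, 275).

11

gcd(5819, 7733): 7733 = 1·5819 + 1914; 5819 = 3·1914 + 77; 1914 = 24·77 + 66; 77 = 1·66 + 11; 66 = 6·11 + 0 → 11
gcd(11, 275): 275 = 25·11 + 0 → 11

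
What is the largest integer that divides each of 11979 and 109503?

9

Euclid: 109503 = 9·11979 + 1692; 11979 = 7·1692 + 135; 1692 = 12·135 + 72; 135 = 1·72 + 63; 72 = 1·63 + 9; 63 = 7·9 + 0. Last nonzero remainder: 9.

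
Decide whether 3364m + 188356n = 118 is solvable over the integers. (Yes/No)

No

gcd(3364, 188356): 188356 = 55·3364 + 3336; 3364 = 1·3336 + 28; 3336 = 119·28 + 4; 28 = 7·4 + 0 → 4
4 does not divide 118, so a solution does not exist.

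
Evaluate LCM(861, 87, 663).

lcm(861, 87) = 861·87/gcd = 74907/3 = 24969
lcm(24969, 663) = 24969·663/gcd = 16554447/3 = 5518149

5518149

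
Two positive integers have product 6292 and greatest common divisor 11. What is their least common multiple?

Since gcd(p,q)·lcm(p,q) = pq, lcm = 6292/11 = 572.

572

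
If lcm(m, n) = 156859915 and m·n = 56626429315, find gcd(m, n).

361

From gcd × lcm = mn: gcd = 56626429315 / 156859915 = 361.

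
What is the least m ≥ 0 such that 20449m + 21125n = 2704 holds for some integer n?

Euclid: 21125 = 1·20449 + 676; 20449 = 30·676 + 169; 676 = 4·169 + 0 → gcd = 169; 2704 = 169·16.
Back-substitution yields 20449·(31) + 21125·(-30) = 169, so one solution is m = 31·16 = 496, n = -30·16 = -480.
Solutions in m differ by 21125/169 = 125; the one in [0, 125) is 496 mod 125 = 121.

121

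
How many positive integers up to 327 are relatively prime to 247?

286

Prime factors of 247: 13, 19. Count integers ≤ 327 divisible by none of them.
By inclusion–exclusion: 327 − ⌊327/13⌋ − ⌊327/19⌋ + ⌊327/247⌋ = 286.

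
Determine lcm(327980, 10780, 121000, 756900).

327980 = 2² · 5 · 23² · 31; 10780 = 2² · 5 · 7² · 11; 121000 = 2³ · 5³ · 11²; 756900 = 2² · 3² · 5² · 29²
lcm takes max exponent of each prime: 2³ · 3² · 5³ · 7² · 11² · 23² · 29² · 31 = 735931379799000

735931379799000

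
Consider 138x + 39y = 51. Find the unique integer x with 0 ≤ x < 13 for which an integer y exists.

8

gcd(138, 39) = 3 (Euclid: 138 = 3·39 + 21; 39 = 1·21 + 18; 21 = 1·18 + 3; 18 = 6·3 + 0), and 3 | 51.
Extended Euclid: 138·(2) + 39·(-7) = 3. Scale by 17: x₀ = 34.
General solution x = x₀ + 13t; reducing mod 13 gives x = 8 (and y = -27).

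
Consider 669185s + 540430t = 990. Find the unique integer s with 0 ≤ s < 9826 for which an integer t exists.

Reduce mod 540430: 669185s ≡ 990 (mod 540430). With g = gcd(669185, 540430) = 55 dividing 990, divide through: 12167s ≡ 18 (mod 9826).
Since gcd(12167, 9826) = 1, s ≡ 18·(12167)⁻¹ ≡ 1914 (mod 9826). Smallest non-negative: 1914.

1914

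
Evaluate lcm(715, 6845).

978835

715 = 5 · 11 · 13; 6845 = 5 · 37²
max exponents: 5 · 11 · 13 · 37² = 978835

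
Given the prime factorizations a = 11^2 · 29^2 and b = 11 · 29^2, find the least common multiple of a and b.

101761

max exponent per prime: 11^2 · 29^2 = 101761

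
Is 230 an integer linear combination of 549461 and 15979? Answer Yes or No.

No

By Bézout, 549461u − 15979v = 230 has integer solutions iff gcd(549461, 15979) | 230.
Euclid: 549461 = 34·15979 + 6175; 15979 = 2·6175 + 3629; 6175 = 1·3629 + 2546; 3629 = 1·2546 + 1083; 2546 = 2·1083 + 380; 1083 = 2·380 + 323; 380 = 1·323 + 57; 323 = 5·57 + 38; 57 = 1·38 + 19; 38 = 2·19 + 0. gcd = 19; 230 mod 19 = 2. No.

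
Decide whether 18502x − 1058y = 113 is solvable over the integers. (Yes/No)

gcd(18502, 1058): 18502 = 17·1058 + 516; 1058 = 2·516 + 26; 516 = 19·26 + 22; 26 = 1·22 + 4; 22 = 5·4 + 2; 4 = 2·2 + 0 → 2
2 does not divide 113, so a solution does not exist.

No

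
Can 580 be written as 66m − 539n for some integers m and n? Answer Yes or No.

No

By Bézout, 66m − 539n = 580 has integer solutions iff gcd(66, 539) | 580.
Euclid: 539 = 8·66 + 11; 66 = 6·11 + 0. gcd = 11; 580 mod 11 = 8. No.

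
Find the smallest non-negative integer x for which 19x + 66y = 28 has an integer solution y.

64

Reduce mod 66: 19x ≡ 28 (mod 66). With g = gcd(19, 66) = 1 dividing 28, divide through: 19x ≡ 28 (mod 66).
Since gcd(19, 66) = 1, x ≡ 28·(19)⁻¹ ≡ 64 (mod 66). Smallest non-negative: 64.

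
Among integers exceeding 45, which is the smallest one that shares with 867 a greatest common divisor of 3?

gcd(a, 867) = 3 forces 3 | a; write a = 3s. Then gcd(3s, 3·289) = 3·gcd(s, 289), so need gcd(s, 289) = 1.
3s > 45 gives s ≥ 16. The least s ≥ 16 coprime to 289 is 16, so a = 3·16 = 48.

48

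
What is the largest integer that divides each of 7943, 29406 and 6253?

169

gcd(7943, 29406): 29406 = 3·7943 + 5577; 7943 = 1·5577 + 2366; 5577 = 2·2366 + 845; 2366 = 2·845 + 676; 845 = 1·676 + 169; 676 = 4·169 + 0 → 169
gcd(169, 6253): 6253 = 37·169 + 0 → 169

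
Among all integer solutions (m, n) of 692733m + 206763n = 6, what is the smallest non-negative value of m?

22302

gcd(692733, 206763) = 3 (Euclid: 692733 = 3·206763 + 72444; 206763 = 2·72444 + 61875; 72444 = 1·61875 + 10569; 61875 = 5·10569 + 9030; 10569 = 1·9030 + 1539; 9030 = 5·1539 + 1335; 1539 = 1·1335 + 204; 1335 = 6·204 + 111; 204 = 1·111 + 93; 111 = 1·93 + 18; 93 = 5·18 + 3; 18 = 6·3 + 0), and 3 | 6.
Extended Euclid: 692733·(11151) + 206763·(-37360) = 3. Scale by 2: m₀ = 22302.
General solution m = m₀ + 68921t; reducing mod 68921 gives m = 22302 (and n = -74720).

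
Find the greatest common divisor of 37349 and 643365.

17

37349 = 13³ · 17
643365 = 3² · 5 · 17 · 29²
Common: 17 = 17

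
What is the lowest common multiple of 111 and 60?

2220

gcd first: 111 = 1·60 + 51; 60 = 1·51 + 9; 51 = 5·9 + 6; 9 = 1·6 + 3; 6 = 2·3 + 0 → gcd = 3
lcm = 111·60/gcd = 6660/3 = 2220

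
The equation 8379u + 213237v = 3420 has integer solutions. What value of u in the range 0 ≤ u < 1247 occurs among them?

204

gcd(8379, 213237) = 171 (Euclid: 213237 = 25·8379 + 3762; 8379 = 2·3762 + 855; 3762 = 4·855 + 342; 855 = 2·342 + 171; 342 = 2·171 + 0), and 171 | 3420.
Extended Euclid: 8379·(509) + 213237·(-20) = 171. Scale by 20: u₀ = 10180.
General solution u = u₀ + 1247t; reducing mod 1247 gives u = 204 (and v = -8).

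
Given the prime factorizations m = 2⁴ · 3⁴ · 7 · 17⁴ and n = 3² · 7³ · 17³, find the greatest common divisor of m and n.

309519

min exponent per shared prime: 3² · 7 · 17³ = 309519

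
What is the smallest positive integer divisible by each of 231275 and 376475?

gcd first: 376475 = 1·231275 + 145200; 231275 = 1·145200 + 86075; 145200 = 1·86075 + 59125; 86075 = 1·59125 + 26950; 59125 = 2·26950 + 5225; 26950 = 5·5225 + 825; 5225 = 6·825 + 275; 825 = 3·275 + 0 → gcd = 275
lcm = 231275·376475/gcd = 87069255625/275 = 316615475

316615475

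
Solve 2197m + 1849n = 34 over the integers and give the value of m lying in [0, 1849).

Reduce mod 1849: 2197m ≡ 34 (mod 1849). With g = gcd(2197, 1849) = 1 dividing 34, divide through: 2197m ≡ 34 (mod 1849).
Since gcd(2197, 1849) = 1, m ≡ 34·(2197)⁻¹ ≡ 202 (mod 1849). Smallest non-negative: 202.

202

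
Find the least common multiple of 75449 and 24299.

166666841

gcd first: 75449 = 3·24299 + 2552; 24299 = 9·2552 + 1331; 2552 = 1·1331 + 1221; 1331 = 1·1221 + 110; 1221 = 11·110 + 11; 110 = 10·11 + 0 → gcd = 11
lcm = 75449·24299/gcd = 1833335251/11 = 166666841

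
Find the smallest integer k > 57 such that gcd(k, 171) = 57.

114

Multiples of 57 above 57: 57·2, 57·3, … . Need the cofactor coprime to 171/57 = 3.
Checking s = 2, 3, … the first with gcd(s, 3) = 1 is s = 2, giving 114.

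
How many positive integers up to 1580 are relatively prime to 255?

Prime factors of 255: 3, 5, 17. Count integers ≤ 1580 divisible by none of them.
By inclusion–exclusion: 1580 − ⌊1580/3⌋ − ⌊1580/5⌋ − ⌊1580/17⌋ + ⌊1580/15⌋ + ⌊1580/51⌋ + ⌊1580/85⌋ − ⌊1580/255⌋ = 793.

793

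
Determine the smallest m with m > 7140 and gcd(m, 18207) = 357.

gcd(m, 18207) = 357 forces 357 | m; write m = 357s. Then gcd(357s, 357·51) = 357·gcd(s, 51), so need gcd(s, 51) = 1.
357s > 7140 gives s ≥ 21. The least s ≥ 21 coprime to 51 is 22, so m = 357·22 = 7854.

7854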